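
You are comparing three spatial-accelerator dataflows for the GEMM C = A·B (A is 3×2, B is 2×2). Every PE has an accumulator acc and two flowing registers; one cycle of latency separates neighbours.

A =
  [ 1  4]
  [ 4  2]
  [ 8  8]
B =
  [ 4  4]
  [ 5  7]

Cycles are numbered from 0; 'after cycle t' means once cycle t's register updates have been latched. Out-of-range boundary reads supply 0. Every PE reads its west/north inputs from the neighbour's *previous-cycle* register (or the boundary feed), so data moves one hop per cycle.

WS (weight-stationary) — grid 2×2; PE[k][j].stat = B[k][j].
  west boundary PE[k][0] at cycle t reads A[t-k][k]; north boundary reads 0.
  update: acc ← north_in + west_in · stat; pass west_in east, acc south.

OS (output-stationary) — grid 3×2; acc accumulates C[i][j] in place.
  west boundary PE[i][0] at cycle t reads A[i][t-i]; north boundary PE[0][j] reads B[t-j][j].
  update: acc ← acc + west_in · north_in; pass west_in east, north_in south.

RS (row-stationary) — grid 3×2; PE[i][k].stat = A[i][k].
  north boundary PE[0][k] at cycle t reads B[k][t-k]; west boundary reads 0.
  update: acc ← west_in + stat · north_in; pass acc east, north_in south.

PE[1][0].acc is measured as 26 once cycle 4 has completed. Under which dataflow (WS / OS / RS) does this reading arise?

— WS: 2×2; PE[1][0] trace:
  step 0 · PE1,0: acc=0; fwd→0 fwd↓0
  step 1 · PE1,0: acc=24; fwd→4 fwd↓24
  step 2 · PE1,0: acc=26; fwd→2 fwd↓26
  step 3 · PE1,0: acc=72; fwd→8 fwd↓72
  step 4 · PE1,0: acc=0; fwd→0 fwd↓0
— OS: 3×2; PE[1][0] trace:
  step 0 · PE1,0: acc=0; fwd→0 fwd↓0
  step 1 · PE1,0: acc=16; fwd→4 fwd↓4
  step 2 · PE1,0: acc=26; fwd→2 fwd↓5
  step 3 · PE1,0: acc=26; fwd→0 fwd↓0
  step 4 · PE1,0: acc=26; fwd→0 fwd↓0
— RS: 3×2; PE[1][0] trace:
  step 0 · PE1,0: acc=0; fwd→0 fwd↓0
  step 1 · PE1,0: acc=16; fwd→16 fwd↓4
  step 2 · PE1,0: acc=16; fwd→16 fwd↓4
  step 3 · PE1,0: acc=0; fwd→0 fwd↓0
  step 4 · PE1,0: acc=0; fwd→0 fwd↓0

dataflow = OS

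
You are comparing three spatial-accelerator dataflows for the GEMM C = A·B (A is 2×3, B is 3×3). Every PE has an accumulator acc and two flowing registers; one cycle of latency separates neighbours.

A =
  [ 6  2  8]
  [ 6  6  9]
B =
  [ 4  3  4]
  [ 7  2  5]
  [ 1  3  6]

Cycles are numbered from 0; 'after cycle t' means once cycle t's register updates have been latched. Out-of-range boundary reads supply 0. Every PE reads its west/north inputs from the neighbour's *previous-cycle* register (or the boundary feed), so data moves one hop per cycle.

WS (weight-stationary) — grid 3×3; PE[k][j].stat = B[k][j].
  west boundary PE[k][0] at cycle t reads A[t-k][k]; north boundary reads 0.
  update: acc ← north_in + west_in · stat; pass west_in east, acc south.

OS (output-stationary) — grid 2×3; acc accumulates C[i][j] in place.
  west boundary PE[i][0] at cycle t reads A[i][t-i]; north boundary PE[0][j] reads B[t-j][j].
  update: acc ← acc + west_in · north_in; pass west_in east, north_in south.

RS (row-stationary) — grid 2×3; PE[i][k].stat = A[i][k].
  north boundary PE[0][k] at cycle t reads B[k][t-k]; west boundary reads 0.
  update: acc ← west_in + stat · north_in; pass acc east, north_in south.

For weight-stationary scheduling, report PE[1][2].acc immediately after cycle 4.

WS (3×3). Following PE[1][2] plus its west/north inputs:
  0: (0,2).acc=0  regs=<0,0>
  0: (1,1).acc=0  regs=<0,0>
  0: (1,2).acc=0  regs=<0,0>
  1: (0,2).acc=0  regs=<0,0>
  1: (1,1).acc=0  regs=<0,0>
  1: (1,2).acc=0  regs=<0,0>
  2: (0,2).acc=24  regs=<6,24>
  2: (1,1).acc=22  regs=<2,22>
  2: (1,2).acc=0  regs=<0,0>
  3: (0,2).acc=24  regs=<6,24>
  3: (1,1).acc=30  regs=<6,30>
  3: (1,2).acc=34  regs=<2,34>
  4: (0,2).acc=0  regs=<0,0>
  4: (1,1).acc=0  regs=<0,0>
  4: (1,2).acc=54  regs=<6,54>

PE[1][2].acc = 54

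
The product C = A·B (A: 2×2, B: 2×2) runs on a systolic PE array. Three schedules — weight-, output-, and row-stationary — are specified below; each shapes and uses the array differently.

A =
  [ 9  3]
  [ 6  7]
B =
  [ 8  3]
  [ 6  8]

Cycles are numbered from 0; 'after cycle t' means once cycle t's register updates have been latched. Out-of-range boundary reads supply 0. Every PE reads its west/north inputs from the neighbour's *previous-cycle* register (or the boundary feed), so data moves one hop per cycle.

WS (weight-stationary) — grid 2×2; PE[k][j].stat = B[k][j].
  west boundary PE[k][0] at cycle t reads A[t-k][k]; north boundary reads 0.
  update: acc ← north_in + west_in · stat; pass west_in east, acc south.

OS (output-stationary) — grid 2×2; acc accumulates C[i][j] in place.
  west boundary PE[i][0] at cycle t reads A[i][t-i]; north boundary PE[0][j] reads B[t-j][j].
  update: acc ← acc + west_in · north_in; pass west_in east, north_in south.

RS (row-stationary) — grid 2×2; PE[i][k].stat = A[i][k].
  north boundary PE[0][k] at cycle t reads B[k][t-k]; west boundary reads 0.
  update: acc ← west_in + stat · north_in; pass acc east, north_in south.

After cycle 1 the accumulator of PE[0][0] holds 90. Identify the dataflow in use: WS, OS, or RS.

dataflow = OS

Under WS (2×2), PE[0][0]:
  t=0 PE[0][0]: acc=72 h=9 v=72
  t=1 PE[0][0]: acc=48 h=6 v=48
Under OS (2×2), PE[0][0]:
  t=0 PE[0][0]: acc=72 h=9 v=8
  t=1 PE[0][0]: acc=90 h=3 v=6
Under RS (2×2), PE[0][0]:
  t=0 PE[0][0]: acc=72 h=72 v=8
  t=1 PE[0][0]: acc=27 h=27 v=3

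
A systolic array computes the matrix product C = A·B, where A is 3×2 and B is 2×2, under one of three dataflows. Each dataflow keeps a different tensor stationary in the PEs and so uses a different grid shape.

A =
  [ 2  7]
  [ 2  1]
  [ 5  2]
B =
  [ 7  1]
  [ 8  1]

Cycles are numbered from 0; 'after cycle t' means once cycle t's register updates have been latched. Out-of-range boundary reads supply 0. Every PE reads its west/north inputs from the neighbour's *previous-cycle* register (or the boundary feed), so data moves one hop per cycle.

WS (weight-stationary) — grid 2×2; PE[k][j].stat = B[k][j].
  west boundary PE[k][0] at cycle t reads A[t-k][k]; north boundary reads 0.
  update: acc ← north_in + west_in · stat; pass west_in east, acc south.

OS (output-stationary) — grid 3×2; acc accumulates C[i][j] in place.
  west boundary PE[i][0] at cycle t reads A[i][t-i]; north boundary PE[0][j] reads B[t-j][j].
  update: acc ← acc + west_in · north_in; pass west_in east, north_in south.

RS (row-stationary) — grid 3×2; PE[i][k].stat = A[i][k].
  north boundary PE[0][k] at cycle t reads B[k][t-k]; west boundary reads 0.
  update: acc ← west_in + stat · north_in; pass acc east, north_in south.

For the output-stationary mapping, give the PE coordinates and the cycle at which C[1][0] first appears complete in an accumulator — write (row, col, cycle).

OS: C[1][0] accumulates in PE[1][0]:
  @0  [1,0]  acc 0  |  →0  ↓0
  @1  [1,0]  acc 14  |  →2  ↓7
  @2  [1,0]  acc 22  |  →1  ↓8

(row, col, cycle) = (1, 0, 2)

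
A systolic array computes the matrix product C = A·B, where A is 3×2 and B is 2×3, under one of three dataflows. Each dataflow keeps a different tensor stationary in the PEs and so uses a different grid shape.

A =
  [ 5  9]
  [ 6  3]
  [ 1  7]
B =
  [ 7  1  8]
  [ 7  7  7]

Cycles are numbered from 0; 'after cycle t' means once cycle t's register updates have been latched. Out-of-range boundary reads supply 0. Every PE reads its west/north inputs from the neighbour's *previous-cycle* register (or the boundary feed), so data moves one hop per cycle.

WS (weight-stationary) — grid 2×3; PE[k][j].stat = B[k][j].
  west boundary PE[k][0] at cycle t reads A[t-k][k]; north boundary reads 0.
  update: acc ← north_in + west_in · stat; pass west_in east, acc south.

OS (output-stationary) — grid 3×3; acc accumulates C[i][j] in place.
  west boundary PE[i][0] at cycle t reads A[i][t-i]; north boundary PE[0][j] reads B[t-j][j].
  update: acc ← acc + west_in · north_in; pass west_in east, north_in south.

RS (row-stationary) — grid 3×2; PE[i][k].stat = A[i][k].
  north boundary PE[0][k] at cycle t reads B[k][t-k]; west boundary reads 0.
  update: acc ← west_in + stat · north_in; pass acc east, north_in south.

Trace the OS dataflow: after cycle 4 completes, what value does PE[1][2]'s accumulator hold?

PE[1][2].acc = 69

OS 3×3: PE[1][2] cycle-by-cycle (with neighbour feeds):
  after 0 — PE[0][2] acc=0, pass-E 0, pass-S 0
  after 0 — PE[1][1] acc=0, pass-E 0, pass-S 0
  after 0 — PE[1][2] acc=0, pass-E 0, pass-S 0
  after 1 — PE[0][2] acc=0, pass-E 0, pass-S 0
  after 1 — PE[1][1] acc=0, pass-E 0, pass-S 0
  after 1 — PE[1][2] acc=0, pass-E 0, pass-S 0
  after 2 — PE[0][2] acc=40, pass-E 5, pass-S 8
  after 2 — PE[1][1] acc=6, pass-E 6, pass-S 1
  after 2 — PE[1][2] acc=0, pass-E 0, pass-S 0
  after 3 — PE[0][2] acc=103, pass-E 9, pass-S 7
  after 3 — PE[1][1] acc=27, pass-E 3, pass-S 7
  after 3 — PE[1][2] acc=48, pass-E 6, pass-S 8
  after 4 — PE[0][2] acc=103, pass-E 0, pass-S 0
  after 4 — PE[1][1] acc=27, pass-E 0, pass-S 0
  after 4 — PE[1][2] acc=69, pass-E 3, pass-S 7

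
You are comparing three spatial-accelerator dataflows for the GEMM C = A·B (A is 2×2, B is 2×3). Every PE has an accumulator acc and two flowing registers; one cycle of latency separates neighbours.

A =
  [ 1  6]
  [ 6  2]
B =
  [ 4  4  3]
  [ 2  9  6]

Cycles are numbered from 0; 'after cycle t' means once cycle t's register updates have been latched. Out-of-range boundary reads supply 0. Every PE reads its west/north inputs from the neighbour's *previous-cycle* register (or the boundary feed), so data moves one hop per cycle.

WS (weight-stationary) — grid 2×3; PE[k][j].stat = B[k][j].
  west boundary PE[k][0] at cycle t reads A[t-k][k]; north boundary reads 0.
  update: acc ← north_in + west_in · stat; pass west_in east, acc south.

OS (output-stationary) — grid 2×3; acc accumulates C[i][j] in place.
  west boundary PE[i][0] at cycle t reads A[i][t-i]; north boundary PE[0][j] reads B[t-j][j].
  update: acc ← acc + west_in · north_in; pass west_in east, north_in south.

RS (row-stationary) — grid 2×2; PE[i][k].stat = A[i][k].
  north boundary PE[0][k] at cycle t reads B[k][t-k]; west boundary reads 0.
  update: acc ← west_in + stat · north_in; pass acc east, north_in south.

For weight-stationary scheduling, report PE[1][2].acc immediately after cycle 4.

WS (2×3). Following PE[1][2] plus its west/north inputs:
  after 0 — PE[0][2] acc=0, pass-E 0, pass-S 0
  after 0 — PE[1][1] acc=0, pass-E 0, pass-S 0
  after 0 — PE[1][2] acc=0, pass-E 0, pass-S 0
  after 1 — PE[0][2] acc=0, pass-E 0, pass-S 0
  after 1 — PE[1][1] acc=0, pass-E 0, pass-S 0
  after 1 — PE[1][2] acc=0, pass-E 0, pass-S 0
  after 2 — PE[0][2] acc=3, pass-E 1, pass-S 3
  after 2 — PE[1][1] acc=58, pass-E 6, pass-S 58
  after 2 — PE[1][2] acc=0, pass-E 0, pass-S 0
  after 3 — PE[0][2] acc=18, pass-E 6, pass-S 18
  after 3 — PE[1][1] acc=42, pass-E 2, pass-S 42
  after 3 — PE[1][2] acc=39, pass-E 6, pass-S 39
  after 4 — PE[0][2] acc=0, pass-E 0, pass-S 0
  after 4 — PE[1][1] acc=0, pass-E 0, pass-S 0
  after 4 — PE[1][2] acc=30, pass-E 2, pass-S 30

PE[1][2].acc = 30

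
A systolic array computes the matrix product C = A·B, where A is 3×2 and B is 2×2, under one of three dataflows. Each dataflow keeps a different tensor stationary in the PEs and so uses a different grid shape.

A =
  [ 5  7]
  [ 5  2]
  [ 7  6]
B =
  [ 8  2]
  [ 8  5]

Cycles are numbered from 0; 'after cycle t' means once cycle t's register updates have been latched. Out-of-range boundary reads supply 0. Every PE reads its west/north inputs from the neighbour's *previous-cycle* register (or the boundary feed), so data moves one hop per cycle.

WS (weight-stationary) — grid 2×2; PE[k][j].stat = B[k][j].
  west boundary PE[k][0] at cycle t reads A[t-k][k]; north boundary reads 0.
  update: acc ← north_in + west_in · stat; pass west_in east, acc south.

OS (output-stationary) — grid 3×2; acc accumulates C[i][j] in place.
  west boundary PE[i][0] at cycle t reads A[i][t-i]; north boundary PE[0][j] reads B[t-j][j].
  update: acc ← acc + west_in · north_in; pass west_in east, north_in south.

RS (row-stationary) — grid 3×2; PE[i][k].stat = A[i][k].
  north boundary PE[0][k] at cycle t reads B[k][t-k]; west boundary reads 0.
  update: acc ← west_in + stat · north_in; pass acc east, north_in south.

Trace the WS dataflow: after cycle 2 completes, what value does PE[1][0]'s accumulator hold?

PE[1][0].acc = 56

WS on a 2×2 grid — tracing PE[1][0] and its feeders:
  [0] (0,0) acc=40 (h:5 v:40)
  [0] (1,0) acc=0 (h:0 v:0)
  [1] (0,0) acc=40 (h:5 v:40)
  [1] (1,0) acc=96 (h:7 v:96)
  [2] (0,0) acc=56 (h:7 v:56)
  [2] (1,0) acc=56 (h:2 v:56)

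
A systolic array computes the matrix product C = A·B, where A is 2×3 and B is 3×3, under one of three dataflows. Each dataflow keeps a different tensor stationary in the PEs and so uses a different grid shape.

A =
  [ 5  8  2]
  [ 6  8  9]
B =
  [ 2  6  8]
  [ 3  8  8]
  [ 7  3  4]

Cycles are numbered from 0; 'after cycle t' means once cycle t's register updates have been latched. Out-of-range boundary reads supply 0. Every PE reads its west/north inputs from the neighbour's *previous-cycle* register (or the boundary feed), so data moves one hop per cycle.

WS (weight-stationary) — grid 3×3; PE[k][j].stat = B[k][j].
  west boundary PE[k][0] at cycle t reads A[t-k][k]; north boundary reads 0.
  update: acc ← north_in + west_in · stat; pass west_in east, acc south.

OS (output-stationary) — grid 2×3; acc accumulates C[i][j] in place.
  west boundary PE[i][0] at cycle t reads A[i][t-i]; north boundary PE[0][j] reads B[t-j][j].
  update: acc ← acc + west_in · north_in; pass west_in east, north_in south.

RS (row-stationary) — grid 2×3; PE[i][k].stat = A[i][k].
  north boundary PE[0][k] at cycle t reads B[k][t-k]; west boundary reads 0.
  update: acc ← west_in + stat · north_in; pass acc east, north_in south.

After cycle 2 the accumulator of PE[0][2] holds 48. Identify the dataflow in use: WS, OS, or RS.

— WS: 3×3; PE[0][2] trace:
  c0 r0c2: 0 / 0 / 0
  c1 r0c2: 0 / 0 / 0
  c2 r0c2: 40 / 5 / 40
— OS: 2×3; PE[0][2] trace:
  c0 r0c2: 0 / 0 / 0
  c1 r0c2: 0 / 0 / 0
  c2 r0c2: 40 / 5 / 8
— RS: 2×3; PE[0][2] trace:
  c0 r0c2: 0 / 0 / 0
  c1 r0c2: 0 / 0 / 0
  c2 r0c2: 48 / 48 / 7

dataflow = RS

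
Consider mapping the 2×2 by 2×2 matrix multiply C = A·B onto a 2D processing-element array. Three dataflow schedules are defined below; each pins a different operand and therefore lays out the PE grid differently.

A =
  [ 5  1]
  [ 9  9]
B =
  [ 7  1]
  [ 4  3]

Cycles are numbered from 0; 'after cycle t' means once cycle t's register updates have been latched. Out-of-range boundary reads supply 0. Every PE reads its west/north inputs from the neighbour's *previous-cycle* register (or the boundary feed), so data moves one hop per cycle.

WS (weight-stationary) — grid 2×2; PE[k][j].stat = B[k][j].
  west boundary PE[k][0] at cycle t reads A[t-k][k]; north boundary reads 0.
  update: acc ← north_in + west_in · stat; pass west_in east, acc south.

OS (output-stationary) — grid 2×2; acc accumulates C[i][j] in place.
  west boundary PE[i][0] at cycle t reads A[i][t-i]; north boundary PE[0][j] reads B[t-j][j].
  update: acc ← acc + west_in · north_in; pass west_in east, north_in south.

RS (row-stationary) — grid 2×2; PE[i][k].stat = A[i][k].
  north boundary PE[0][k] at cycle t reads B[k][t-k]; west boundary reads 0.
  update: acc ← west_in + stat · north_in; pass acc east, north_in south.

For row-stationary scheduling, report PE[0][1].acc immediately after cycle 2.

PE[0][1].acc = 8

RS on a 2×2 grid — tracing PE[0][1] and its feeders:
  0: (0,0).acc=35  regs=<35,7>
  0: (0,1).acc=0  regs=<0,0>
  1: (0,0).acc=5  regs=<5,1>
  1: (0,1).acc=39  regs=<39,4>
  2: (0,0).acc=0  regs=<0,0>
  2: (0,1).acc=8  regs=<8,3>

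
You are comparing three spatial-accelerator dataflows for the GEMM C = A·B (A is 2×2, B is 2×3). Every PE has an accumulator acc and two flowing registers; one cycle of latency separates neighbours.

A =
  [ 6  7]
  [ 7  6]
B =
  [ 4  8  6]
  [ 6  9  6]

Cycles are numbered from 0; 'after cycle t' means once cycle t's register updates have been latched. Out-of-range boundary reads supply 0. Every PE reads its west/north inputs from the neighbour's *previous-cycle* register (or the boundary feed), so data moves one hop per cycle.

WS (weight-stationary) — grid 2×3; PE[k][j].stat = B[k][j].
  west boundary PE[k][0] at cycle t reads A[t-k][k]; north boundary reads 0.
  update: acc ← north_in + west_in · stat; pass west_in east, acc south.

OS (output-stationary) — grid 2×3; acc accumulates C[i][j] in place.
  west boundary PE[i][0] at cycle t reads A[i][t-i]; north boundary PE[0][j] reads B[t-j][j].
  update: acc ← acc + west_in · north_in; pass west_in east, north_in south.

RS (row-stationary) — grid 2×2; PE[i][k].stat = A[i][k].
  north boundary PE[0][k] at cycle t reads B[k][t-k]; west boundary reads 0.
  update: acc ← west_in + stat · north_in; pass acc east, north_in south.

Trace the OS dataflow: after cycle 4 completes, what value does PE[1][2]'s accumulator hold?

OS 2×3: PE[1][2] cycle-by-cycle (with neighbour feeds):
  c0 r0c2: 0 / 0 / 0
  c0 r1c1: 0 / 0 / 0
  c0 r1c2: 0 / 0 / 0
  c1 r0c2: 0 / 0 / 0
  c1 r1c1: 0 / 0 / 0
  c1 r1c2: 0 / 0 / 0
  c2 r0c2: 36 / 6 / 6
  c2 r1c1: 56 / 7 / 8
  c2 r1c2: 0 / 0 / 0
  c3 r0c2: 78 / 7 / 6
  c3 r1c1: 110 / 6 / 9
  c3 r1c2: 42 / 7 / 6
  c4 r0c2: 78 / 0 / 0
  c4 r1c1: 110 / 0 / 0
  c4 r1c2: 78 / 6 / 6

PE[1][2].acc = 78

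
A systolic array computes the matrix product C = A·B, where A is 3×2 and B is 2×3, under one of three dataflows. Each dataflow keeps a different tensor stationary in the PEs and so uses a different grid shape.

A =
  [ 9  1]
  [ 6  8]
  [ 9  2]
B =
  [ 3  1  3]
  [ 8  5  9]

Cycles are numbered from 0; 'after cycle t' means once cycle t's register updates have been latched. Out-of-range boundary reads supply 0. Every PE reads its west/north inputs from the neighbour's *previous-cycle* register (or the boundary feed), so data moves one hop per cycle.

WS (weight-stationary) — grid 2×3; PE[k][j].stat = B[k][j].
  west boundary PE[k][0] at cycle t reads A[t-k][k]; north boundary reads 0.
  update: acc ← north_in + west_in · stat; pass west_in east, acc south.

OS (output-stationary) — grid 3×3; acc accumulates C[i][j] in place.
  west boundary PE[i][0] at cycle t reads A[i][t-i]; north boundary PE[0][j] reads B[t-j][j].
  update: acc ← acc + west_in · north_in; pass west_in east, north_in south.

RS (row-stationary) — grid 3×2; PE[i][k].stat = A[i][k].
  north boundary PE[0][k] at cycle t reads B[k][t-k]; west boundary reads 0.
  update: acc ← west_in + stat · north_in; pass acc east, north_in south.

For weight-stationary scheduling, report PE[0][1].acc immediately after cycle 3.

PE[0][1].acc = 9

WS on a 2×3 grid — tracing PE[0][1] and its feeders:
  c0 r0c0: 27 / 9 / 27
  c0 r0c1: 0 / 0 / 0
  c1 r0c0: 18 / 6 / 18
  c1 r0c1: 9 / 9 / 9
  c2 r0c0: 27 / 9 / 27
  c2 r0c1: 6 / 6 / 6
  c3 r0c0: 0 / 0 / 0
  c3 r0c1: 9 / 9 / 9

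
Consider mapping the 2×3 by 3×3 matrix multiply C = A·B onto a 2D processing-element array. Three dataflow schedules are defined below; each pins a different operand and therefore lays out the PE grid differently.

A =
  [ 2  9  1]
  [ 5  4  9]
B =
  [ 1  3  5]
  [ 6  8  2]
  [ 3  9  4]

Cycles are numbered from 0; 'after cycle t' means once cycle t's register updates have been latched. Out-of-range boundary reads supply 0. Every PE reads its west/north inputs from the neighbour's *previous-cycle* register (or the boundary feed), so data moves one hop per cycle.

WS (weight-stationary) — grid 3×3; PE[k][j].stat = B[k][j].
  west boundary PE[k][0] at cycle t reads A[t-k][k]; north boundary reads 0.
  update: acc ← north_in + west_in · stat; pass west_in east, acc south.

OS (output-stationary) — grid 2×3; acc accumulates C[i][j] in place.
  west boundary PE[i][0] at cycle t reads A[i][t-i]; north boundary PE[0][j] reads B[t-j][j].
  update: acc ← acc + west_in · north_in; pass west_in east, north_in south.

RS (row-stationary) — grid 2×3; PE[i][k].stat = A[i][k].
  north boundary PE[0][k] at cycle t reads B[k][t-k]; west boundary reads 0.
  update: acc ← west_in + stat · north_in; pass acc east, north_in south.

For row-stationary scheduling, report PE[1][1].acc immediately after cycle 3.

RS on a 2×3 grid — tracing PE[1][1] and its feeders:
  t=0 PE[0][1]: acc=0 h=0 v=0
  t=0 PE[1][0]: acc=0 h=0 v=0
  t=0 PE[1][1]: acc=0 h=0 v=0
  t=1 PE[0][1]: acc=56 h=56 v=6
  t=1 PE[1][0]: acc=5 h=5 v=1
  t=1 PE[1][1]: acc=0 h=0 v=0
  t=2 PE[0][1]: acc=78 h=78 v=8
  t=2 PE[1][0]: acc=15 h=15 v=3
  t=2 PE[1][1]: acc=29 h=29 v=6
  t=3 PE[0][1]: acc=28 h=28 v=2
  t=3 PE[1][0]: acc=25 h=25 v=5
  t=3 PE[1][1]: acc=47 h=47 v=8

PE[1][1].acc = 47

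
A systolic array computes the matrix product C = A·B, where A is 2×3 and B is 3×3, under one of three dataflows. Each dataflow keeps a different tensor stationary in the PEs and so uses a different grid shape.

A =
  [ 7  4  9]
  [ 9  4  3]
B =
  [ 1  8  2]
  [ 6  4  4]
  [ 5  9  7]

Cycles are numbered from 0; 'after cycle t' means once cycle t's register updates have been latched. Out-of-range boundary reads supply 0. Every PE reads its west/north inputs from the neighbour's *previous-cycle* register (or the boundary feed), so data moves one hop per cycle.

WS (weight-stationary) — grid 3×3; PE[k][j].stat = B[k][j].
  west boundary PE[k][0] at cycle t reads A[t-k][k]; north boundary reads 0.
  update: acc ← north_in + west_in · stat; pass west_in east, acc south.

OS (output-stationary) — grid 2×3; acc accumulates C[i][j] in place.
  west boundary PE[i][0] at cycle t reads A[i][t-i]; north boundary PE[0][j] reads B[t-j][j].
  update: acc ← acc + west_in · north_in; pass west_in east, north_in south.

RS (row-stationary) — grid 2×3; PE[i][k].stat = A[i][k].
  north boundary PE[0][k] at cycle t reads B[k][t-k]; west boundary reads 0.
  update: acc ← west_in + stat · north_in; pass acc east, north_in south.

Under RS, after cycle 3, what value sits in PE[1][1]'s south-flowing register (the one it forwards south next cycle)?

RS 2×3: PE[1][1] cycle-by-cycle (with neighbour feeds):
  t=0 PE[0][1]: acc=0 h=0 v=0
  t=0 PE[1][0]: acc=0 h=0 v=0
  t=0 PE[1][1]: acc=0 h=0 v=0
  t=1 PE[0][1]: acc=31 h=31 v=6
  t=1 PE[1][0]: acc=9 h=9 v=1
  t=1 PE[1][1]: acc=0 h=0 v=0
  t=2 PE[0][1]: acc=72 h=72 v=4
  t=2 PE[1][0]: acc=72 h=72 v=8
  t=2 PE[1][1]: acc=33 h=33 v=6
  t=3 PE[0][1]: acc=30 h=30 v=4
  t=3 PE[1][0]: acc=18 h=18 v=2
  t=3 PE[1][1]: acc=88 h=88 v=4

register = 4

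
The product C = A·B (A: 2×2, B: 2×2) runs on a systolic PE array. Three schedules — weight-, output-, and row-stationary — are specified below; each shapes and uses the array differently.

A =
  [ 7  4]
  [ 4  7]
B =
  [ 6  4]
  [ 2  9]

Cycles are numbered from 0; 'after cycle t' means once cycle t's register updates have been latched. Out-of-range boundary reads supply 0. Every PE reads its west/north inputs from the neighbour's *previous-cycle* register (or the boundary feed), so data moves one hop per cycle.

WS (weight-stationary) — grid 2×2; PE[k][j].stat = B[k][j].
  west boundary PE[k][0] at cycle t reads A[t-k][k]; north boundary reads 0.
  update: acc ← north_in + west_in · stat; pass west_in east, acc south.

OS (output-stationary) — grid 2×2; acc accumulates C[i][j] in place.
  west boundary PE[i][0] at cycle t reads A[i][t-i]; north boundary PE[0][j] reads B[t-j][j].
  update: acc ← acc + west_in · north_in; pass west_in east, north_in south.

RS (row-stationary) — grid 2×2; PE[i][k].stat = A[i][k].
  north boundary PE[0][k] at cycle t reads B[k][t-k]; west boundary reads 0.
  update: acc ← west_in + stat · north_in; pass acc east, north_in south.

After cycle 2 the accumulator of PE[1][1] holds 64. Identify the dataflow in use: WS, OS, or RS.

dataflow = WS

WS (2×2 grid), PE[1][1]:
  cycle 0: PE[1][1] → acc 0, east 0, south 0
  cycle 1: PE[1][1] → acc 0, east 0, south 0
  cycle 2: PE[1][1] → acc 64, east 4, south 64
OS (2×2 grid), PE[1][1]:
  cycle 0: PE[1][1] → acc 0, east 0, south 0
  cycle 1: PE[1][1] → acc 0, east 0, south 0
  cycle 2: PE[1][1] → acc 16, east 4, south 4
RS (2×2 grid), PE[1][1]:
  cycle 0: PE[1][1] → acc 0, east 0, south 0
  cycle 1: PE[1][1] → acc 0, east 0, south 0
  cycle 2: PE[1][1] → acc 38, east 38, south 2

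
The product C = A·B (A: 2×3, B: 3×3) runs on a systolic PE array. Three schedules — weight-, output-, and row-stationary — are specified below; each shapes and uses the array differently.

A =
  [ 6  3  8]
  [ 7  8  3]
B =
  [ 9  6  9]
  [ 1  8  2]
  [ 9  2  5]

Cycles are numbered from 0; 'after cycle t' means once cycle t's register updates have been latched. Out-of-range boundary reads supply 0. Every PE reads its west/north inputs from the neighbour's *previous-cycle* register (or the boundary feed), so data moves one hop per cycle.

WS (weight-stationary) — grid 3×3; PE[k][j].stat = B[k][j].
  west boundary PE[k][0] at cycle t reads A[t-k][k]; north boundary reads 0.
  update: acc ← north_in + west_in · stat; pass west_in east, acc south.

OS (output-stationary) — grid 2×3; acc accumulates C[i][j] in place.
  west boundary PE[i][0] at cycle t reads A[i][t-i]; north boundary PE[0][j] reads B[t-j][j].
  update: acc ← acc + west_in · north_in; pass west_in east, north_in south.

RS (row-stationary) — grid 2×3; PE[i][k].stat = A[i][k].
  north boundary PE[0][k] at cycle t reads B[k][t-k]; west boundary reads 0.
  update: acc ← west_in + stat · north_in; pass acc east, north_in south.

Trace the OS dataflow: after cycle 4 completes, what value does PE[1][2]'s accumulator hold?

PE[1][2].acc = 79

OS 2×3: PE[1][2] cycle-by-cycle (with neighbour feeds):
  step 0 · PE0,2: acc=0; fwd→0 fwd↓0
  step 0 · PE1,1: acc=0; fwd→0 fwd↓0
  step 0 · PE1,2: acc=0; fwd→0 fwd↓0
  step 1 · PE0,2: acc=0; fwd→0 fwd↓0
  step 1 · PE1,1: acc=0; fwd→0 fwd↓0
  step 1 · PE1,2: acc=0; fwd→0 fwd↓0
  step 2 · PE0,2: acc=54; fwd→6 fwd↓9
  step 2 · PE1,1: acc=42; fwd→7 fwd↓6
  step 2 · PE1,2: acc=0; fwd→0 fwd↓0
  step 3 · PE0,2: acc=60; fwd→3 fwd↓2
  step 3 · PE1,1: acc=106; fwd→8 fwd↓8
  step 3 · PE1,2: acc=63; fwd→7 fwd↓9
  step 4 · PE0,2: acc=100; fwd→8 fwd↓5
  step 4 · PE1,1: acc=112; fwd→3 fwd↓2
  step 4 · PE1,2: acc=79; fwd→8 fwd↓2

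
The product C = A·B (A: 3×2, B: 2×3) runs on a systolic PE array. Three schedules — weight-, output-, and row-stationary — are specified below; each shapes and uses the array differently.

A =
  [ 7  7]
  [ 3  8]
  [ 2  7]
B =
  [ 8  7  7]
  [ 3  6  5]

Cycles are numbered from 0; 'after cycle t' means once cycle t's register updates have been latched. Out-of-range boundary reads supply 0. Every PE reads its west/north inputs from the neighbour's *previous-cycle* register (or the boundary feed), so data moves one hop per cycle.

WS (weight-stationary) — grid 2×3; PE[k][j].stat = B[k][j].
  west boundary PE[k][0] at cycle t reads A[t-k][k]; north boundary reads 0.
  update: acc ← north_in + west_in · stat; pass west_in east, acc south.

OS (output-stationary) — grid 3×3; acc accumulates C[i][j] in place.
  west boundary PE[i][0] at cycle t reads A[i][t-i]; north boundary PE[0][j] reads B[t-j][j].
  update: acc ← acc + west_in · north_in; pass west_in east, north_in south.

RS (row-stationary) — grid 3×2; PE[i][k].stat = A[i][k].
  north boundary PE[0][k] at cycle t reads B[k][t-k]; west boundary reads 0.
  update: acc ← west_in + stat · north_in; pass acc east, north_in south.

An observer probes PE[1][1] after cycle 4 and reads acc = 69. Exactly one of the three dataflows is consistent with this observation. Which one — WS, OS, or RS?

dataflow = OS

WS (2×3 grid), PE[1][1]:
  c0 r1c1: 0 / 0 / 0
  c1 r1c1: 0 / 0 / 0
  c2 r1c1: 91 / 7 / 91
  c3 r1c1: 69 / 8 / 69
  c4 r1c1: 56 / 7 / 56
OS (3×3 grid), PE[1][1]:
  c0 r1c1: 0 / 0 / 0
  c1 r1c1: 0 / 0 / 0
  c2 r1c1: 21 / 3 / 7
  c3 r1c1: 69 / 8 / 6
  c4 r1c1: 69 / 0 / 0
RS (3×2 grid), PE[1][1]:
  c0 r1c1: 0 / 0 / 0
  c1 r1c1: 0 / 0 / 0
  c2 r1c1: 48 / 48 / 3
  c3 r1c1: 69 / 69 / 6
  c4 r1c1: 61 / 61 / 5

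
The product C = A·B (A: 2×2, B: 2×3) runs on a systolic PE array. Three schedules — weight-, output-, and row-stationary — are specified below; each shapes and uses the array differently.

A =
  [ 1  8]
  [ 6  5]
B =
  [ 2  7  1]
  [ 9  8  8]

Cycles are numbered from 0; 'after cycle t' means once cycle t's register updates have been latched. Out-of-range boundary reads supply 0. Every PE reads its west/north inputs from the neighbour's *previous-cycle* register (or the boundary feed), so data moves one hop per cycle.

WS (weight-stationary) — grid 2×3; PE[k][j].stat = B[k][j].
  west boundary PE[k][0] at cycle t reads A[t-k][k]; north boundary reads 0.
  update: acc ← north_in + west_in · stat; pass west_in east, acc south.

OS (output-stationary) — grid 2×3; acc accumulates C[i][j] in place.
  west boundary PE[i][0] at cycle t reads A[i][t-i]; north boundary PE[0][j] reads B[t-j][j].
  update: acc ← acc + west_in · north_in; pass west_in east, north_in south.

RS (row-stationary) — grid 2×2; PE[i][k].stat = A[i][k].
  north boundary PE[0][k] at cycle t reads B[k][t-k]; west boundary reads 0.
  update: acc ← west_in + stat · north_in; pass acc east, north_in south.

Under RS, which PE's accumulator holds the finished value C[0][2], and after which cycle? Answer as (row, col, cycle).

RS — PE[0][1] is where C[0][2] collects:
  after 0 — PE[0][1] acc=0, pass-E 0, pass-S 0
  after 1 — PE[0][1] acc=74, pass-E 74, pass-S 9
  after 2 — PE[0][1] acc=71, pass-E 71, pass-S 8
  after 3 — PE[0][1] acc=65, pass-E 65, pass-S 8

(row, col, cycle) = (0, 1, 3)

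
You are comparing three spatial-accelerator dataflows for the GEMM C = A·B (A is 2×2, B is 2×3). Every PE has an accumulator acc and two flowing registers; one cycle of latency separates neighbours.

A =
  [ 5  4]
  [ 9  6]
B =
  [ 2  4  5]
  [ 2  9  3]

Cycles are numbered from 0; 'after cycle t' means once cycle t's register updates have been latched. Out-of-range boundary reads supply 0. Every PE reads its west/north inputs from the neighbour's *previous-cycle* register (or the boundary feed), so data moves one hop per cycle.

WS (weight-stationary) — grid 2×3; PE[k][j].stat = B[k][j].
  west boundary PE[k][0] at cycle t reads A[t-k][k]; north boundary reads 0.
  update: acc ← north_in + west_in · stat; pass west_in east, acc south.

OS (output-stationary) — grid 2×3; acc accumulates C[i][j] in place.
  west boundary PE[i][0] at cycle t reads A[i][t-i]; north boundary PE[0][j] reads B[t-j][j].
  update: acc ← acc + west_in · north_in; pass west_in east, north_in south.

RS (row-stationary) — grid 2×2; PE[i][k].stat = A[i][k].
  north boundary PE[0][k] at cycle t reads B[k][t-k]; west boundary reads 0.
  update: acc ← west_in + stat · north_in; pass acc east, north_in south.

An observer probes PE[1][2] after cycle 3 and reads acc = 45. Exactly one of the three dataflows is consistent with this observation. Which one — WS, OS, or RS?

dataflow = OS

WS [2×3] PE[1][2] across cycles:
  [0] (1,2) acc=0 (h:0 v:0)
  [1] (1,2) acc=0 (h:0 v:0)
  [2] (1,2) acc=0 (h:0 v:0)
  [3] (1,2) acc=37 (h:4 v:37)
OS [2×3] PE[1][2] across cycles:
  [0] (1,2) acc=0 (h:0 v:0)
  [1] (1,2) acc=0 (h:0 v:0)
  [2] (1,2) acc=0 (h:0 v:0)
  [3] (1,2) acc=45 (h:9 v:5)
RS: PE[1][2] is outside its 2×2 grid.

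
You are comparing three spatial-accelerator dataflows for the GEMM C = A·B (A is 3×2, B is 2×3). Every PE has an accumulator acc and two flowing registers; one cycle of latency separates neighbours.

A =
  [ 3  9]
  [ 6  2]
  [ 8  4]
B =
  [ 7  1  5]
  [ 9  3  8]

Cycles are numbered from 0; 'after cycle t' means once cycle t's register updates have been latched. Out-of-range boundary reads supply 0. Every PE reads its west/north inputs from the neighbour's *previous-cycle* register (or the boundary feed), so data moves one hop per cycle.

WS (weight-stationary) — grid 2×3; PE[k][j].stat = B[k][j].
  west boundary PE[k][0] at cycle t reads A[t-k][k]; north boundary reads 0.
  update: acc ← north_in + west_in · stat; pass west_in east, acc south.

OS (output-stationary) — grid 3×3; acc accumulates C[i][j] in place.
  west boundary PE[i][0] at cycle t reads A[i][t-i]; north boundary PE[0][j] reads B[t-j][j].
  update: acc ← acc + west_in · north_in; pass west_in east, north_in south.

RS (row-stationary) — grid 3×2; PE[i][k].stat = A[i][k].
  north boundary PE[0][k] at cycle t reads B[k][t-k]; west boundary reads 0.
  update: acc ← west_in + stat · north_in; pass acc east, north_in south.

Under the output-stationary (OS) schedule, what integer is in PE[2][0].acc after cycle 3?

OS (3×3). Following PE[2][0] plus its west/north inputs:
  after 0 — PE[1][0] acc=0, pass-E 0, pass-S 0
  after 0 — PE[2][0] acc=0, pass-E 0, pass-S 0
  after 1 — PE[1][0] acc=42, pass-E 6, pass-S 7
  after 1 — PE[2][0] acc=0, pass-E 0, pass-S 0
  after 2 — PE[1][0] acc=60, pass-E 2, pass-S 9
  after 2 — PE[2][0] acc=56, pass-E 8, pass-S 7
  after 3 — PE[1][0] acc=60, pass-E 0, pass-S 0
  after 3 — PE[2][0] acc=92, pass-E 4, pass-S 9

PE[2][0].acc = 92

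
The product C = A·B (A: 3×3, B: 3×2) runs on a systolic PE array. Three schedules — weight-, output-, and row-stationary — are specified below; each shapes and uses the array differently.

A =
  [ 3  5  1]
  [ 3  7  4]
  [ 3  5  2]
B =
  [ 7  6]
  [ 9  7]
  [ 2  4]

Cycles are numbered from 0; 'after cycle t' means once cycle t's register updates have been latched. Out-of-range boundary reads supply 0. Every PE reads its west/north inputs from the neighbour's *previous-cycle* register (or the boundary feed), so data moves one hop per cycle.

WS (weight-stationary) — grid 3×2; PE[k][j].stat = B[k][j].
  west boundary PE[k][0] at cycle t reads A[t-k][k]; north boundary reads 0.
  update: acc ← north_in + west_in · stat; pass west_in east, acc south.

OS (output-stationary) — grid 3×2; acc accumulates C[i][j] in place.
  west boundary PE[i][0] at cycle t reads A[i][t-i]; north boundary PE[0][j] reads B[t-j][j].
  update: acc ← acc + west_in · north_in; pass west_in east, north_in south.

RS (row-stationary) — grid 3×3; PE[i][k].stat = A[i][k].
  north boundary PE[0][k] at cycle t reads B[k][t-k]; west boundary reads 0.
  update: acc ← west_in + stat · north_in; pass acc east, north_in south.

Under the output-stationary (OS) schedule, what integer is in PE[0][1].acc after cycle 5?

PE[0][1].acc = 57

OS 3×2: PE[0][1] cycle-by-cycle (with neighbour feeds):
  c0 r0c0: 21 / 3 / 7
  c0 r0c1: 0 / 0 / 0
  c1 r0c0: 66 / 5 / 9
  c1 r0c1: 18 / 3 / 6
  c2 r0c0: 68 / 1 / 2
  c2 r0c1: 53 / 5 / 7
  c3 r0c0: 68 / 0 / 0
  c3 r0c1: 57 / 1 / 4
  c4 r0c0: 68 / 0 / 0
  c4 r0c1: 57 / 0 / 0
  c5 r0c0: 68 / 0 / 0
  c5 r0c1: 57 / 0 / 0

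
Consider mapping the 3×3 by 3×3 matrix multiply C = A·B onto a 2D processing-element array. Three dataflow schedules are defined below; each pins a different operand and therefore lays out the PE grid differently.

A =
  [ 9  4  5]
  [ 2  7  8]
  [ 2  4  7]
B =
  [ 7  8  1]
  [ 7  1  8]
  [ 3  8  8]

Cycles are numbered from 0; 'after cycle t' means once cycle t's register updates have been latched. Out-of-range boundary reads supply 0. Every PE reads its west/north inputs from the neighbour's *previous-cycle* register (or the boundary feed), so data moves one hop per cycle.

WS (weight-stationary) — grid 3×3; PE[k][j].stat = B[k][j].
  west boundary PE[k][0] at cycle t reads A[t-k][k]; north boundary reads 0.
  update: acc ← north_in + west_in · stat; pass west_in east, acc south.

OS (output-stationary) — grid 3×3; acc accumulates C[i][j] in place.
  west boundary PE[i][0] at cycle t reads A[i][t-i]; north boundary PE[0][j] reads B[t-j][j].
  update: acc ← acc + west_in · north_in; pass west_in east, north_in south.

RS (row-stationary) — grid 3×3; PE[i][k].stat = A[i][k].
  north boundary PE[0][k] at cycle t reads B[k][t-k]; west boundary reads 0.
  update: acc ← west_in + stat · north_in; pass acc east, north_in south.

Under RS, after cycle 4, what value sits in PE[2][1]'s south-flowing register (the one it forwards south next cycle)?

register = 1

RS (3×3). Following PE[2][1] plus its west/north inputs:
  [0] (1,1) acc=0 (h:0 v:0)
  [0] (2,0) acc=0 (h:0 v:0)
  [0] (2,1) acc=0 (h:0 v:0)
  [1] (1,1) acc=0 (h:0 v:0)
  [1] (2,0) acc=0 (h:0 v:0)
  [1] (2,1) acc=0 (h:0 v:0)
  [2] (1,1) acc=63 (h:63 v:7)
  [2] (2,0) acc=14 (h:14 v:7)
  [2] (2,1) acc=0 (h:0 v:0)
  [3] (1,1) acc=23 (h:23 v:1)
  [3] (2,0) acc=16 (h:16 v:8)
  [3] (2,1) acc=42 (h:42 v:7)
  [4] (1,1) acc=58 (h:58 v:8)
  [4] (2,0) acc=2 (h:2 v:1)
  [4] (2,1) acc=20 (h:20 v:1)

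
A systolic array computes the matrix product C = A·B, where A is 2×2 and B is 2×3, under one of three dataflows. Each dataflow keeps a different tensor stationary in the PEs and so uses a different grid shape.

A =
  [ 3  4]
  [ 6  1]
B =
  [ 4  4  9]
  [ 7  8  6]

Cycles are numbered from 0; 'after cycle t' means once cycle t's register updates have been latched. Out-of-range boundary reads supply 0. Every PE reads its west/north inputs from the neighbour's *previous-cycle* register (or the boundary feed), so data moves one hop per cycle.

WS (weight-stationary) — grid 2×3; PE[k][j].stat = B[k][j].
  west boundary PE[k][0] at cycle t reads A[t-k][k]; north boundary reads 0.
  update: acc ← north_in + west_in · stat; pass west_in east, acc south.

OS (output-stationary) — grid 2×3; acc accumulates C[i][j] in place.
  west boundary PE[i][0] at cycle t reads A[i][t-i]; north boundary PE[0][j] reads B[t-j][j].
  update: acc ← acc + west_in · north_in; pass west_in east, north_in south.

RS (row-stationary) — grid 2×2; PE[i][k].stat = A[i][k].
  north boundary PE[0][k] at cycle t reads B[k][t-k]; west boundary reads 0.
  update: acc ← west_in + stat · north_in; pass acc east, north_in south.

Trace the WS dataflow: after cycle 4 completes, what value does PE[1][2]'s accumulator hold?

WS 2×3: PE[1][2] cycle-by-cycle (with neighbour feeds):
  t=0 PE[0][2]: acc=0 h=0 v=0
  t=0 PE[1][1]: acc=0 h=0 v=0
  t=0 PE[1][2]: acc=0 h=0 v=0
  t=1 PE[0][2]: acc=0 h=0 v=0
  t=1 PE[1][1]: acc=0 h=0 v=0
  t=1 PE[1][2]: acc=0 h=0 v=0
  t=2 PE[0][2]: acc=27 h=3 v=27
  t=2 PE[1][1]: acc=44 h=4 v=44
  t=2 PE[1][2]: acc=0 h=0 v=0
  t=3 PE[0][2]: acc=54 h=6 v=54
  t=3 PE[1][1]: acc=32 h=1 v=32
  t=3 PE[1][2]: acc=51 h=4 v=51
  t=4 PE[0][2]: acc=0 h=0 v=0
  t=4 PE[1][1]: acc=0 h=0 v=0
  t=4 PE[1][2]: acc=60 h=1 v=60

PE[1][2].acc = 60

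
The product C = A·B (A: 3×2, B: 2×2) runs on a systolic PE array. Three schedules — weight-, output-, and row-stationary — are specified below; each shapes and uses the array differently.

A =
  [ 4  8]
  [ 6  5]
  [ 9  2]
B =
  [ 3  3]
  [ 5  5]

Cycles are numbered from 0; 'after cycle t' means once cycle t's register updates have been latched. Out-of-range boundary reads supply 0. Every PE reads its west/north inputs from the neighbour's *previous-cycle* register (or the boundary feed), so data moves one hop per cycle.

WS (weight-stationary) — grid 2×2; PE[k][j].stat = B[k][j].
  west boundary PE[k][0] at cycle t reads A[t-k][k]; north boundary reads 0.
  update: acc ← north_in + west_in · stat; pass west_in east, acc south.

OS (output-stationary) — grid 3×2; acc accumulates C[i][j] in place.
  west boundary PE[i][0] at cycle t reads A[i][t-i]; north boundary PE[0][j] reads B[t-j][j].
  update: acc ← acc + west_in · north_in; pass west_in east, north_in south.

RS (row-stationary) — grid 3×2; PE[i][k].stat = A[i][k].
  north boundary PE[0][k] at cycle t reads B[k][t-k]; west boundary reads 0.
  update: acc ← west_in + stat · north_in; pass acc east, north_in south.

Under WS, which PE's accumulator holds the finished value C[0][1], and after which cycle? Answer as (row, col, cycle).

WS: C[0][1] accumulates in PE[1][1]:
  step 0 · PE1,1: acc=0; fwd→0 fwd↓0
  step 1 · PE1,1: acc=0; fwd→0 fwd↓0
  step 2 · PE1,1: acc=52; fwd→8 fwd↓52

(row, col, cycle) = (1, 1, 2)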